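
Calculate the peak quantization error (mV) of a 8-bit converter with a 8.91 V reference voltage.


The maximum quantization error is +/- LSB/2.
LSB = Vref / 2^n = 8.91 / 256 = 0.03480469 V
Max error = LSB / 2 = 0.03480469 / 2 = 0.01740234 V
Max error = 17.4023 mV

17.4023 mV


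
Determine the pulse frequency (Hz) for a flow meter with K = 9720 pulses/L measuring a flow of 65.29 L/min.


Frequency = K * Q / 60 (converting L/min to L/s).
f = 9720 * 65.29 / 60
f = 634618.8 / 60
f = 10576.98 Hz

10576.98 Hz


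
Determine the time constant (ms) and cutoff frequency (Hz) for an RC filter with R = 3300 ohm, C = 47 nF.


Time constant: tau = R * C.
tau = 3300 * 4.70e-08 = 0.0001551 s
tau = 0.1551 ms
Cutoff frequency: fc = 1 / (2*pi*R*C).
fc = 1 / (2*pi*0.0001551) = 1026.14 Hz

tau = 0.1551 ms, fc = 1026.14 Hz


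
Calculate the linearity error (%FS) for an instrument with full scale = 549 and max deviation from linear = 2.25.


Linearity error = (max deviation / full scale) * 100%.
Linearity = (2.25 / 549) * 100
Linearity = 0.41 %FS

0.41 %FS


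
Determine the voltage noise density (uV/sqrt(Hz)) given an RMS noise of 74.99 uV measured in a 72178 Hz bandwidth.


Noise spectral density = Vrms / sqrt(BW).
NSD = 74.99 / sqrt(72178)
NSD = 74.99 / 268.6596
NSD = 0.2791 uV/sqrt(Hz)

0.2791 uV/sqrt(Hz)


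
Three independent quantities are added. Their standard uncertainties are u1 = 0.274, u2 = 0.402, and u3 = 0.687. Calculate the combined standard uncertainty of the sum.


For a sum of independent quantities, uc = sqrt(u1^2 + u2^2 + u3^2).
uc = sqrt(0.274^2 + 0.402^2 + 0.687^2)
uc = sqrt(0.075076 + 0.161604 + 0.471969)
uc = 0.8418

0.8418


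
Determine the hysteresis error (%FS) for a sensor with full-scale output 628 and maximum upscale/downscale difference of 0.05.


Hysteresis = (max difference / full scale) * 100%.
H = (0.05 / 628) * 100
H = 0.008 %FS

0.008 %FS


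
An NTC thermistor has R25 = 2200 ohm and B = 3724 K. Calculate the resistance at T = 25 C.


NTC thermistor equation: Rt = R25 * exp(B * (1/T - 1/T25)).
T in Kelvin: 298.15 K, T25 = 298.15 K
1/T - 1/T25 = 1/298.15 - 1/298.15 = 0.0
B * (1/T - 1/T25) = 3724 * 0.0 = 0.0
Rt = 2200 * exp(0.0) = 2200.0 ohm

2200.0 ohm


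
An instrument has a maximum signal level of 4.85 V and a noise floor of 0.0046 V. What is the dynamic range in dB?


Dynamic range = 20 * log10(Vmax / Vnoise).
DR = 20 * log10(4.85 / 0.0046)
DR = 20 * log10(1054.35)
DR = 60.46 dB

60.46 dB


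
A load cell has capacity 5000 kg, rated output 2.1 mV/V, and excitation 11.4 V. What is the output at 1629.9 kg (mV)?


Vout = rated_output * Vex * (load / capacity).
Vout = 2.1 * 11.4 * (1629.9 / 5000)
Vout = 2.1 * 11.4 * 0.32598
Vout = 7.804 mV

7.804 mV


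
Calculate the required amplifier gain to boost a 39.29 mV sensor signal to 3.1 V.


Gain = Vout / Vin (converting to same units).
G = 3.1 V / 39.29 mV
G = 3100.0 mV / 39.29 mV
G = 78.9

78.9


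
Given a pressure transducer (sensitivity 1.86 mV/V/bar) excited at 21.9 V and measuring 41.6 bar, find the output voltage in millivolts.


Output = sensitivity * Vex * P.
Vout = 1.86 * 21.9 * 41.6
Vout = 40.734 * 41.6
Vout = 1694.53 mV

1694.53 mV


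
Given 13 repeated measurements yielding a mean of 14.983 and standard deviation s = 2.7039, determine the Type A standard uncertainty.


The standard uncertainty for Type A evaluation is u = s / sqrt(n).
u = 2.7039 / sqrt(13)
u = 2.7039 / 3.6056
u = 0.7499

0.7499


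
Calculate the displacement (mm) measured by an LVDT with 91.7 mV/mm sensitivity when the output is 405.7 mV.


Displacement = Vout / sensitivity.
d = 405.7 / 91.7
d = 4.424 mm

4.424 mm


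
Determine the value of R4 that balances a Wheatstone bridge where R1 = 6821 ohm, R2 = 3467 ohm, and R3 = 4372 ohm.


At balance: R1*R4 = R2*R3, so R4 = R2*R3/R1.
R4 = 3467 * 4372 / 6821
R4 = 15157724 / 6821
R4 = 2222.21 ohm

2222.21 ohm


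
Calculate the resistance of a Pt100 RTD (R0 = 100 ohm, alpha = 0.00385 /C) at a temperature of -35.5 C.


The RTD equation: Rt = R0 * (1 + alpha * T).
Rt = 100 * (1 + 0.00385 * -35.5)
Rt = 100 * (1 + -0.136675)
Rt = 100 * 0.863325
Rt = 86.332 ohm

86.332 ohm


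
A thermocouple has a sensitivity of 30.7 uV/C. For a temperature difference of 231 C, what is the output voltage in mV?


The thermocouple output V = sensitivity * dT.
V = 30.7 uV/C * 231 C
V = 7091.7 uV
V = 7.092 mV

7.092 mV


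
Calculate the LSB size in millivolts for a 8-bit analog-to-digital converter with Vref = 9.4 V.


The resolution (LSB) of an ADC is Vref / 2^n.
LSB = 9.4 / 2^8
LSB = 9.4 / 256
LSB = 0.03671875 V = 36.71875 mV

36.71875 mV


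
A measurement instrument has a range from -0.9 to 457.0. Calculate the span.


Span = upper range - lower range.
Span = 457.0 - (-0.9)
Span = 457.9

457.9


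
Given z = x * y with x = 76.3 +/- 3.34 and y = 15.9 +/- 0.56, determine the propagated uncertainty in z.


For a product z = x*y, the relative uncertainty is:
uz/z = sqrt((ux/x)^2 + (uy/y)^2)
Relative uncertainties: ux/x = 3.34/76.3 = 0.043775
uy/y = 0.56/15.9 = 0.03522
z = 76.3 * 15.9 = 1213.2
uz = 1213.2 * sqrt(0.043775^2 + 0.03522^2) = 68.161

68.161


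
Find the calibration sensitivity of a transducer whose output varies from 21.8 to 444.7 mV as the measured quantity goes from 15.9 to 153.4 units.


Sensitivity = (y2 - y1) / (x2 - x1).
S = (444.7 - 21.8) / (153.4 - 15.9)
S = 422.9 / 137.5
S = 3.0756 mV/unit

3.0756 mV/unit


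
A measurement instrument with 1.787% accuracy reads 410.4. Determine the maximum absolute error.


Absolute error = (accuracy% / 100) * reading.
Error = (1.787 / 100) * 410.4
Error = 0.01787 * 410.4
Error = 7.3338

7.3338


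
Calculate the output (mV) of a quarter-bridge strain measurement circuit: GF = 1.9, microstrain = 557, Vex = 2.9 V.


Quarter bridge output: Vout = (GF * epsilon * Vex) / 4.
Vout = (1.9 * 557e-6 * 2.9) / 4
Vout = 0.00306907 / 4 V
Vout = 0.00076727 V = 0.7673 mV

0.7673 mV


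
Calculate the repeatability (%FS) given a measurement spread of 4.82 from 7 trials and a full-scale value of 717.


Repeatability = (spread / full scale) * 100%.
R = (4.82 / 717) * 100
R = 0.672 %FS

0.672 %FS


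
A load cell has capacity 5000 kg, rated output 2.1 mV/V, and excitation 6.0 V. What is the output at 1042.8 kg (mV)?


Vout = rated_output * Vex * (load / capacity).
Vout = 2.1 * 6.0 * (1042.8 / 5000)
Vout = 2.1 * 6.0 * 0.20856
Vout = 2.628 mV

2.628 mV


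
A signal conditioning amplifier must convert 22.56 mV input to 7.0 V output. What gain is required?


Gain = Vout / Vin (converting to same units).
G = 7.0 V / 22.56 mV
G = 7000.0 mV / 22.56 mV
G = 310.28

310.28


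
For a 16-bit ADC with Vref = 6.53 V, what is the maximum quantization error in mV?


The maximum quantization error is +/- LSB/2.
LSB = Vref / 2^n = 6.53 / 65536 = 9.964e-05 V
Max error = LSB / 2 = 9.964e-05 / 2 = 4.982e-05 V
Max error = 0.0498 mV

0.0498 mV


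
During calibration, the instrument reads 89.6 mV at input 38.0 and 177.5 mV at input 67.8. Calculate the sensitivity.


Sensitivity = (y2 - y1) / (x2 - x1).
S = (177.5 - 89.6) / (67.8 - 38.0)
S = 87.9 / 29.8
S = 2.9497 mV/unit

2.9497 mV/unit


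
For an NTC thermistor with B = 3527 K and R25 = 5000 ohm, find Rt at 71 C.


NTC thermistor equation: Rt = R25 * exp(B * (1/T - 1/T25)).
T in Kelvin: 344.15 K, T25 = 298.15 K
1/T - 1/T25 = 1/344.15 - 1/298.15 = -0.00044831
B * (1/T - 1/T25) = 3527 * -0.00044831 = -1.5812
Rt = 5000 * exp(-1.5812) = 1028.7 ohm

1028.7 ohm


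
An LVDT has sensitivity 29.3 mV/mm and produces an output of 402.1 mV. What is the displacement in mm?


Displacement = Vout / sensitivity.
d = 402.1 / 29.3
d = 13.724 mm

13.724 mm


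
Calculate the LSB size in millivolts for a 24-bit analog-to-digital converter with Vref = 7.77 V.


The resolution (LSB) of an ADC is Vref / 2^n.
LSB = 7.77 / 2^24
LSB = 7.77 / 16777216
LSB = 4.6e-07 V = 0.00046313 mV

0.00046313 mV


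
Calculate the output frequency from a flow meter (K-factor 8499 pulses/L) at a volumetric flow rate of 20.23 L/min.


Frequency = K * Q / 60 (converting L/min to L/s).
f = 8499 * 20.23 / 60
f = 171934.77 / 60
f = 2865.58 Hz

2865.58 Hz


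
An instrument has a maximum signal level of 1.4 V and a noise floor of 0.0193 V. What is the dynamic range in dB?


Dynamic range = 20 * log10(Vmax / Vnoise).
DR = 20 * log10(1.4 / 0.0193)
DR = 20 * log10(72.54)
DR = 37.21 dB

37.21 dB


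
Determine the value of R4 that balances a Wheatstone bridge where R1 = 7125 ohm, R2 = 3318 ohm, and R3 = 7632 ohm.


At balance: R1*R4 = R2*R3, so R4 = R2*R3/R1.
R4 = 3318 * 7632 / 7125
R4 = 25322976 / 7125
R4 = 3554.1 ohm

3554.1 ohm


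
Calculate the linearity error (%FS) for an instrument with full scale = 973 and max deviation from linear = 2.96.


Linearity error = (max deviation / full scale) * 100%.
Linearity = (2.96 / 973) * 100
Linearity = 0.304 %FS

0.304 %FS


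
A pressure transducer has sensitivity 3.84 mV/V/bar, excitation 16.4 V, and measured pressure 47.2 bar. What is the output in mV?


Output = sensitivity * Vex * P.
Vout = 3.84 * 16.4 * 47.2
Vout = 62.976 * 47.2
Vout = 2972.47 mV

2972.47 mV


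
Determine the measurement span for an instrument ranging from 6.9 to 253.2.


Span = upper range - lower range.
Span = 253.2 - (6.9)
Span = 246.3

246.3


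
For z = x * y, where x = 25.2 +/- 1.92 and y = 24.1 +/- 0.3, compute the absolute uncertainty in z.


For a product z = x*y, the relative uncertainty is:
uz/z = sqrt((ux/x)^2 + (uy/y)^2)
Relative uncertainties: ux/x = 1.92/25.2 = 0.07619
uy/y = 0.3/24.1 = 0.012448
z = 25.2 * 24.1 = 607.3
uz = 607.3 * sqrt(0.07619^2 + 0.012448^2) = 46.886

46.886


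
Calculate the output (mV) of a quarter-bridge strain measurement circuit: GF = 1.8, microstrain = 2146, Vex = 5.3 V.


Quarter bridge output: Vout = (GF * epsilon * Vex) / 4.
Vout = (1.8 * 2146e-6 * 5.3) / 4
Vout = 0.02047284 / 4 V
Vout = 0.00511821 V = 5.1182 mV

5.1182 mV


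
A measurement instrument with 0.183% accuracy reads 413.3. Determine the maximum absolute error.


Absolute error = (accuracy% / 100) * reading.
Error = (0.183 / 100) * 413.3
Error = 0.00183 * 413.3
Error = 0.7563

0.7563


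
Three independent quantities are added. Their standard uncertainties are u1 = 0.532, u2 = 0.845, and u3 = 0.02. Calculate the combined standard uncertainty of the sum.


For a sum of independent quantities, uc = sqrt(u1^2 + u2^2 + u3^2).
uc = sqrt(0.532^2 + 0.845^2 + 0.02^2)
uc = sqrt(0.283024 + 0.714025 + 0.0004)
uc = 0.9987

0.9987


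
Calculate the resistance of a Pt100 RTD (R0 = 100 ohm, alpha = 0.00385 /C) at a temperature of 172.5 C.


The RTD equation: Rt = R0 * (1 + alpha * T).
Rt = 100 * (1 + 0.00385 * 172.5)
Rt = 100 * (1 + 0.664125)
Rt = 100 * 1.664125
Rt = 166.412 ohm

166.412 ohm


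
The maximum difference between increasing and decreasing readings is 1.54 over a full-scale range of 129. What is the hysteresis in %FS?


Hysteresis = (max difference / full scale) * 100%.
H = (1.54 / 129) * 100
H = 1.194 %FS

1.194 %FS


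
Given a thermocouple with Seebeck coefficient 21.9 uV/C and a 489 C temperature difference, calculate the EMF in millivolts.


The thermocouple output V = sensitivity * dT.
V = 21.9 uV/C * 489 C
V = 10709.1 uV
V = 10.709 mV

10.709 mV


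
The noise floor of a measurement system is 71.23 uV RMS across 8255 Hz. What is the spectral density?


Noise spectral density = Vrms / sqrt(BW).
NSD = 71.23 / sqrt(8255)
NSD = 71.23 / 90.857
NSD = 0.784 uV/sqrt(Hz)

0.784 uV/sqrt(Hz)


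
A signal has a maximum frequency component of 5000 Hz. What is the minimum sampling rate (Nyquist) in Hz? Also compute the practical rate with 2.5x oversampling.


By Nyquist theorem, fs_min = 2 * fmax.
fs_min = 2 * 5000 = 10000 Hz
Practical rate = 2.5 * fs_min = 2.5 * 10000 = 25000 Hz

fs_min = 10000 Hz, fs_practical = 25000 Hz


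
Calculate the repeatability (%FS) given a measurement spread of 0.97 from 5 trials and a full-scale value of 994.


Repeatability = (spread / full scale) * 100%.
R = (0.97 / 994) * 100
R = 0.098 %FS

0.098 %FS


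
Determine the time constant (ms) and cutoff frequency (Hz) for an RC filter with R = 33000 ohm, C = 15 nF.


Time constant: tau = R * C.
tau = 33000 * 1.50e-08 = 0.000495 s
tau = 0.495 ms
Cutoff frequency: fc = 1 / (2*pi*R*C).
fc = 1 / (2*pi*0.000495) = 321.53 Hz

tau = 0.495 ms, fc = 321.53 Hz


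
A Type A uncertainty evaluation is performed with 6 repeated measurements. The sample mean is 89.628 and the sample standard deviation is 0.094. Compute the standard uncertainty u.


The standard uncertainty for Type A evaluation is u = s / sqrt(n).
u = 0.094 / sqrt(6)
u = 0.094 / 2.4495
u = 0.0384

0.0384


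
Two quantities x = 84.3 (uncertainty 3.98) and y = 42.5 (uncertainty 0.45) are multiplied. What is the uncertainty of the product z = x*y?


For a product z = x*y, the relative uncertainty is:
uz/z = sqrt((ux/x)^2 + (uy/y)^2)
Relative uncertainties: ux/x = 3.98/84.3 = 0.047212
uy/y = 0.45/42.5 = 0.010588
z = 84.3 * 42.5 = 3582.8
uz = 3582.8 * sqrt(0.047212^2 + 0.010588^2) = 173.352

173.352


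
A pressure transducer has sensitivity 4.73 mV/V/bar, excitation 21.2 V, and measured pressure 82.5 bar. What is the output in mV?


Output = sensitivity * Vex * P.
Vout = 4.73 * 21.2 * 82.5
Vout = 100.276 * 82.5
Vout = 8272.77 mV

8272.77 mV


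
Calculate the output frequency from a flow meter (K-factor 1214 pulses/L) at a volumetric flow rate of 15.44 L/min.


Frequency = K * Q / 60 (converting L/min to L/s).
f = 1214 * 15.44 / 60
f = 18744.16 / 60
f = 312.4 Hz

312.4 Hz


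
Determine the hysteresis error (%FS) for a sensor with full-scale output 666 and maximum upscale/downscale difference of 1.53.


Hysteresis = (max difference / full scale) * 100%.
H = (1.53 / 666) * 100
H = 0.23 %FS

0.23 %FS


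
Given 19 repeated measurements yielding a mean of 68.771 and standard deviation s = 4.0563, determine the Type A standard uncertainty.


The standard uncertainty for Type A evaluation is u = s / sqrt(n).
u = 4.0563 / sqrt(19)
u = 4.0563 / 4.3589
u = 0.9306

0.9306


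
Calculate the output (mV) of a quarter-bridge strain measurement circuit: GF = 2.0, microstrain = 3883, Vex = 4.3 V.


Quarter bridge output: Vout = (GF * epsilon * Vex) / 4.
Vout = (2.0 * 3883e-6 * 4.3) / 4
Vout = 0.0333938 / 4 V
Vout = 0.00834845 V = 8.3484 mV

8.3484 mV


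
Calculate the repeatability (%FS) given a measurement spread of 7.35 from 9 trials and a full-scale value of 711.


Repeatability = (spread / full scale) * 100%.
R = (7.35 / 711) * 100
R = 1.034 %FS

1.034 %FS


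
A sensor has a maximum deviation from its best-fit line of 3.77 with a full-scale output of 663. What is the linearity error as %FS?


Linearity error = (max deviation / full scale) * 100%.
Linearity = (3.77 / 663) * 100
Linearity = 0.569 %FS

0.569 %FS


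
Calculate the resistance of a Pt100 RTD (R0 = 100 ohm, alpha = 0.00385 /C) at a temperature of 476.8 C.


The RTD equation: Rt = R0 * (1 + alpha * T).
Rt = 100 * (1 + 0.00385 * 476.8)
Rt = 100 * (1 + 1.83568)
Rt = 100 * 2.83568
Rt = 283.568 ohm

283.568 ohm


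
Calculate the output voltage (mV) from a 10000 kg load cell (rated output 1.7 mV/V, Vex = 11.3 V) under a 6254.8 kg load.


Vout = rated_output * Vex * (load / capacity).
Vout = 1.7 * 11.3 * (6254.8 / 10000)
Vout = 1.7 * 11.3 * 0.62548
Vout = 12.015 mV

12.015 mV


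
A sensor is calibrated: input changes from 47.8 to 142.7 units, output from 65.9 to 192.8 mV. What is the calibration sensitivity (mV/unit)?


Sensitivity = (y2 - y1) / (x2 - x1).
S = (192.8 - 65.9) / (142.7 - 47.8)
S = 126.9 / 94.9
S = 1.3372 mV/unit

1.3372 mV/unit


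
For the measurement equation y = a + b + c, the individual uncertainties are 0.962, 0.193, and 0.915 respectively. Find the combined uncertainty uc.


For a sum of independent quantities, uc = sqrt(u1^2 + u2^2 + u3^2).
uc = sqrt(0.962^2 + 0.193^2 + 0.915^2)
uc = sqrt(0.925444 + 0.037249 + 0.837225)
uc = 1.3416

1.3416


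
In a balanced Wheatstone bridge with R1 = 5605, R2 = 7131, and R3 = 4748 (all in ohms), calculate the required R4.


At balance: R1*R4 = R2*R3, so R4 = R2*R3/R1.
R4 = 7131 * 4748 / 5605
R4 = 33857988 / 5605
R4 = 6040.68 ohm

6040.68 ohm


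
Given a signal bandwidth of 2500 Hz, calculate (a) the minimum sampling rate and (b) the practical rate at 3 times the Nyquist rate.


By Nyquist theorem, fs_min = 2 * fmax.
fs_min = 2 * 2500 = 5000 Hz
Practical rate = 3 * fs_min = 3 * 5000 = 15000 Hz

fs_min = 5000 Hz, fs_practical = 15000 Hz


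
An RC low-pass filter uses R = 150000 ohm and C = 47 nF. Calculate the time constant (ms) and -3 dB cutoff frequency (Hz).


Time constant: tau = R * C.
tau = 150000 * 4.70e-08 = 0.00705 s
tau = 7.05 ms
Cutoff frequency: fc = 1 / (2*pi*R*C).
fc = 1 / (2*pi*0.00705) = 22.58 Hz

tau = 7.05 ms, fc = 22.58 Hz


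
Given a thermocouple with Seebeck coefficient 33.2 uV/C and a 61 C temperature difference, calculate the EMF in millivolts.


The thermocouple output V = sensitivity * dT.
V = 33.2 uV/C * 61 C
V = 2025.2 uV
V = 2.025 mV

2.025 mV


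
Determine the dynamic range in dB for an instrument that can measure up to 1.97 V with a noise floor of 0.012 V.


Dynamic range = 20 * log10(Vmax / Vnoise).
DR = 20 * log10(1.97 / 0.012)
DR = 20 * log10(164.17)
DR = 44.31 dB

44.31 dB


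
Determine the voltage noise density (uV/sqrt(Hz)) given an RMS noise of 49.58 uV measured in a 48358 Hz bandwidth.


Noise spectral density = Vrms / sqrt(BW).
NSD = 49.58 / sqrt(48358)
NSD = 49.58 / 219.9045
NSD = 0.2255 uV/sqrt(Hz)

0.2255 uV/sqrt(Hz)


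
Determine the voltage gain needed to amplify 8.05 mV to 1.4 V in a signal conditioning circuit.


Gain = Vout / Vin (converting to same units).
G = 1.4 V / 8.05 mV
G = 1400.0 mV / 8.05 mV
G = 173.91

173.91


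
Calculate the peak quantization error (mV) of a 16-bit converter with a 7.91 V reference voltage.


The maximum quantization error is +/- LSB/2.
LSB = Vref / 2^n = 7.91 / 65536 = 0.0001207 V
Max error = LSB / 2 = 0.0001207 / 2 = 6.035e-05 V
Max error = 0.0603 mV

0.0603 mV


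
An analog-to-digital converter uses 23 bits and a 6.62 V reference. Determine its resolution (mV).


The resolution (LSB) of an ADC is Vref / 2^n.
LSB = 6.62 / 2^23
LSB = 6.62 / 8388608
LSB = 7.9e-07 V = 0.00078917 mV

0.00078917 mV


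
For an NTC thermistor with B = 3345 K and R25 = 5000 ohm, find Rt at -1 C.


NTC thermistor equation: Rt = R25 * exp(B * (1/T - 1/T25)).
T in Kelvin: 272.15 K, T25 = 298.15 K
1/T - 1/T25 = 1/272.15 - 1/298.15 = 0.00032043
B * (1/T - 1/T25) = 3345 * 0.00032043 = 1.0718
Rt = 5000 * exp(1.0718) = 14603.6 ohm

14603.6 ohm


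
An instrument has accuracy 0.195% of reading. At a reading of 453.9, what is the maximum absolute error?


Absolute error = (accuracy% / 100) * reading.
Error = (0.195 / 100) * 453.9
Error = 0.00195 * 453.9
Error = 0.8851

0.8851


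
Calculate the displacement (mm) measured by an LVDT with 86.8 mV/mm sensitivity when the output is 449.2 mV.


Displacement = Vout / sensitivity.
d = 449.2 / 86.8
d = 5.175 mm

5.175 mm


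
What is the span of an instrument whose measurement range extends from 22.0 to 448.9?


Span = upper range - lower range.
Span = 448.9 - (22.0)
Span = 426.9

426.9


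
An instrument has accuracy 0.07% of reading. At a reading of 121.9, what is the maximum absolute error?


Absolute error = (accuracy% / 100) * reading.
Error = (0.07 / 100) * 121.9
Error = 0.0007 * 121.9
Error = 0.0853

0.0853


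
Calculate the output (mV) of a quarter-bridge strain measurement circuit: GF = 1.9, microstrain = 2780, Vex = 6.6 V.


Quarter bridge output: Vout = (GF * epsilon * Vex) / 4.
Vout = (1.9 * 2780e-6 * 6.6) / 4
Vout = 0.0348612 / 4 V
Vout = 0.0087153 V = 8.7153 mV

8.7153 mV


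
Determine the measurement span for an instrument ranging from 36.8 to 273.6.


Span = upper range - lower range.
Span = 273.6 - (36.8)
Span = 236.8

236.8


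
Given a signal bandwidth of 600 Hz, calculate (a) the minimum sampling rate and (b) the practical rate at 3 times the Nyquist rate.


By Nyquist theorem, fs_min = 2 * fmax.
fs_min = 2 * 600 = 1200 Hz
Practical rate = 3 * fs_min = 3 * 1200 = 3600 Hz

fs_min = 1200 Hz, fs_practical = 3600 Hz


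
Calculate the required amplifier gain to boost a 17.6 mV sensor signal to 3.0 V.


Gain = Vout / Vin (converting to same units).
G = 3.0 V / 17.6 mV
G = 3000.0 mV / 17.6 mV
G = 170.45

170.45


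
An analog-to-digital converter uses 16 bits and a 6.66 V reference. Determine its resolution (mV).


The resolution (LSB) of an ADC is Vref / 2^n.
LSB = 6.66 / 2^16
LSB = 6.66 / 65536
LSB = 0.00010162 V = 0.10162354 mV

0.10162354 mV


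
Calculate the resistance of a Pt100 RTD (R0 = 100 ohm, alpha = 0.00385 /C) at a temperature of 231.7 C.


The RTD equation: Rt = R0 * (1 + alpha * T).
Rt = 100 * (1 + 0.00385 * 231.7)
Rt = 100 * (1 + 0.892045)
Rt = 100 * 1.892045
Rt = 189.204 ohm

189.204 ohm


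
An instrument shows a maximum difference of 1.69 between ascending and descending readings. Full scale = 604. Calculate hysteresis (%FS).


Hysteresis = (max difference / full scale) * 100%.
H = (1.69 / 604) * 100
H = 0.28 %FS

0.28 %FS


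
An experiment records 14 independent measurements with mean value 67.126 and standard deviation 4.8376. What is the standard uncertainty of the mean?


The standard uncertainty for Type A evaluation is u = s / sqrt(n).
u = 4.8376 / sqrt(14)
u = 4.8376 / 3.7417
u = 1.2929

1.2929


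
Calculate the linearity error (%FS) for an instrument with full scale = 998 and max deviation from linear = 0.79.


Linearity error = (max deviation / full scale) * 100%.
Linearity = (0.79 / 998) * 100
Linearity = 0.079 %FS

0.079 %FS


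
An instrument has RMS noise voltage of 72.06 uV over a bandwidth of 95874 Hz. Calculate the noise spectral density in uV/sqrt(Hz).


Noise spectral density = Vrms / sqrt(BW).
NSD = 72.06 / sqrt(95874)
NSD = 72.06 / 309.6353
NSD = 0.2327 uV/sqrt(Hz)

0.2327 uV/sqrt(Hz)


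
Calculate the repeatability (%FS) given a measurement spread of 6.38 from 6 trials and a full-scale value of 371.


Repeatability = (spread / full scale) * 100%.
R = (6.38 / 371) * 100
R = 1.72 %FS

1.72 %FS


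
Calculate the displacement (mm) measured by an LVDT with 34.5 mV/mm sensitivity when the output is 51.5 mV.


Displacement = Vout / sensitivity.
d = 51.5 / 34.5
d = 1.493 mm

1.493 mm


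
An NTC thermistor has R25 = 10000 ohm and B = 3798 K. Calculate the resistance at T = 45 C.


NTC thermistor equation: Rt = R25 * exp(B * (1/T - 1/T25)).
T in Kelvin: 318.15 K, T25 = 298.15 K
1/T - 1/T25 = 1/318.15 - 1/298.15 = -0.00021084
B * (1/T - 1/T25) = 3798 * -0.00021084 = -0.8008
Rt = 10000 * exp(-0.8008) = 4489.7 ohm

4489.7 ohm


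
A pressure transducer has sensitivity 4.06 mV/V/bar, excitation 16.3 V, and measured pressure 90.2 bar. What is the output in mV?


Output = sensitivity * Vex * P.
Vout = 4.06 * 16.3 * 90.2
Vout = 66.178 * 90.2
Vout = 5969.26 mV

5969.26 mV


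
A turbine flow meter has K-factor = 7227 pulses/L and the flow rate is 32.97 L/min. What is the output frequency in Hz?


Frequency = K * Q / 60 (converting L/min to L/s).
f = 7227 * 32.97 / 60
f = 238274.19 / 60
f = 3971.24 Hz

3971.24 Hz


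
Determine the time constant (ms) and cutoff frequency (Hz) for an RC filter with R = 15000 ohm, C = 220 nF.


Time constant: tau = R * C.
tau = 15000 * 2.20e-07 = 0.0033 s
tau = 3.3 ms
Cutoff frequency: fc = 1 / (2*pi*R*C).
fc = 1 / (2*pi*0.0033) = 48.23 Hz

tau = 3.3 ms, fc = 48.23 Hz


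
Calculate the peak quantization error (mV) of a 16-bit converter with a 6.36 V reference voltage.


The maximum quantization error is +/- LSB/2.
LSB = Vref / 2^n = 6.36 / 65536 = 9.705e-05 V
Max error = LSB / 2 = 9.705e-05 / 2 = 4.852e-05 V
Max error = 0.0485 mV

0.0485 mV


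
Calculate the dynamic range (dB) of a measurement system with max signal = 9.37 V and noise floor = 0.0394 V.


Dynamic range = 20 * log10(Vmax / Vnoise).
DR = 20 * log10(9.37 / 0.0394)
DR = 20 * log10(237.82)
DR = 47.52 dB

47.52 dB


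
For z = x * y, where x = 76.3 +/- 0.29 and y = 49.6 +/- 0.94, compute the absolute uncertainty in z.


For a product z = x*y, the relative uncertainty is:
uz/z = sqrt((ux/x)^2 + (uy/y)^2)
Relative uncertainties: ux/x = 0.29/76.3 = 0.003801
uy/y = 0.94/49.6 = 0.018952
z = 76.3 * 49.6 = 3784.5
uz = 3784.5 * sqrt(0.003801^2 + 0.018952^2) = 73.15

73.15


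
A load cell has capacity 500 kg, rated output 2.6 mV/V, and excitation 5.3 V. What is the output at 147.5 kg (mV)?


Vout = rated_output * Vex * (load / capacity).
Vout = 2.6 * 5.3 * (147.5 / 500)
Vout = 2.6 * 5.3 * 0.295
Vout = 4.065 mV

4.065 mV


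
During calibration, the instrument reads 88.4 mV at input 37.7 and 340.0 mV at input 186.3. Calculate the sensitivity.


Sensitivity = (y2 - y1) / (x2 - x1).
S = (340.0 - 88.4) / (186.3 - 37.7)
S = 251.6 / 148.6
S = 1.6931 mV/unit

1.6931 mV/unit


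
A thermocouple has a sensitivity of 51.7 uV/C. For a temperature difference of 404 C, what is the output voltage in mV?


The thermocouple output V = sensitivity * dT.
V = 51.7 uV/C * 404 C
V = 20886.8 uV
V = 20.887 mV

20.887 mV


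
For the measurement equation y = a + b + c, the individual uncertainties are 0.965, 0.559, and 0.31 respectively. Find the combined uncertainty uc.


For a sum of independent quantities, uc = sqrt(u1^2 + u2^2 + u3^2).
uc = sqrt(0.965^2 + 0.559^2 + 0.31^2)
uc = sqrt(0.931225 + 0.312481 + 0.0961)
uc = 1.1575

1.1575


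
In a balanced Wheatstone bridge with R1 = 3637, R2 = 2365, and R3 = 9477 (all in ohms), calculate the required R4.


At balance: R1*R4 = R2*R3, so R4 = R2*R3/R1.
R4 = 2365 * 9477 / 3637
R4 = 22413105 / 3637
R4 = 6162.53 ohm

6162.53 ohm


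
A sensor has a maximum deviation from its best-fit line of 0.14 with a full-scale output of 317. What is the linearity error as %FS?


Linearity error = (max deviation / full scale) * 100%.
Linearity = (0.14 / 317) * 100
Linearity = 0.044 %FS

0.044 %FS


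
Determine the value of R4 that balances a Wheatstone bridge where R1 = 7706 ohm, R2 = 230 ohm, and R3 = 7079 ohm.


At balance: R1*R4 = R2*R3, so R4 = R2*R3/R1.
R4 = 230 * 7079 / 7706
R4 = 1628170 / 7706
R4 = 211.29 ohm

211.29 ohm


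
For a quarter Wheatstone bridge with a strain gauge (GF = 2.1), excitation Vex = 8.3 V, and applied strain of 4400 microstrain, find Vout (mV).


Quarter bridge output: Vout = (GF * epsilon * Vex) / 4.
Vout = (2.1 * 4400e-6 * 8.3) / 4
Vout = 0.076692 / 4 V
Vout = 0.019173 V = 19.173 mV

19.173 mV


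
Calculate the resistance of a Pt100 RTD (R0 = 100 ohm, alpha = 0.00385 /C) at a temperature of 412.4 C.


The RTD equation: Rt = R0 * (1 + alpha * T).
Rt = 100 * (1 + 0.00385 * 412.4)
Rt = 100 * (1 + 1.58774)
Rt = 100 * 2.58774
Rt = 258.774 ohm

258.774 ohm


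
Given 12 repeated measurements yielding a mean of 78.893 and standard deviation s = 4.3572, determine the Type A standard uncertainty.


The standard uncertainty for Type A evaluation is u = s / sqrt(n).
u = 4.3572 / sqrt(12)
u = 4.3572 / 3.4641
u = 1.2578

1.2578


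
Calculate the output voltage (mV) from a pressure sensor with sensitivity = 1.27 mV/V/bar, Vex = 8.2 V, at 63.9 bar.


Output = sensitivity * Vex * P.
Vout = 1.27 * 8.2 * 63.9
Vout = 10.414 * 63.9
Vout = 665.45 mV

665.45 mV


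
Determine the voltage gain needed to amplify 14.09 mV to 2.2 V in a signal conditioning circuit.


Gain = Vout / Vin (converting to same units).
G = 2.2 V / 14.09 mV
G = 2200.0 mV / 14.09 mV
G = 156.14

156.14


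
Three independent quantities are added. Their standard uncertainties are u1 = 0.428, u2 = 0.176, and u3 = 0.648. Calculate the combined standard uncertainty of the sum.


For a sum of independent quantities, uc = sqrt(u1^2 + u2^2 + u3^2).
uc = sqrt(0.428^2 + 0.176^2 + 0.648^2)
uc = sqrt(0.183184 + 0.030976 + 0.419904)
uc = 0.7963

0.7963


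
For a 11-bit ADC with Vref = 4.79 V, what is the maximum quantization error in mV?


The maximum quantization error is +/- LSB/2.
LSB = Vref / 2^n = 4.79 / 2048 = 0.00233887 V
Max error = LSB / 2 = 0.00233887 / 2 = 0.00116943 V
Max error = 1.1694 mV

1.1694 mV


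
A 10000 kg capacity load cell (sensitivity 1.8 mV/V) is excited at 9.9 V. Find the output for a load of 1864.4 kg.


Vout = rated_output * Vex * (load / capacity).
Vout = 1.8 * 9.9 * (1864.4 / 10000)
Vout = 1.8 * 9.9 * 0.18644
Vout = 3.322 mV

3.322 mV


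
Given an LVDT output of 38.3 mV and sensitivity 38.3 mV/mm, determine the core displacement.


Displacement = Vout / sensitivity.
d = 38.3 / 38.3
d = 1.0 mm

1.0 mm


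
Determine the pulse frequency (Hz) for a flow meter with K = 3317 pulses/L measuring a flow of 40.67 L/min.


Frequency = K * Q / 60 (converting L/min to L/s).
f = 3317 * 40.67 / 60
f = 134902.39 / 60
f = 2248.37 Hz

2248.37 Hz


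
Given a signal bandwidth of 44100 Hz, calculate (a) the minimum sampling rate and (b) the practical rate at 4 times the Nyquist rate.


By Nyquist theorem, fs_min = 2 * fmax.
fs_min = 2 * 44100 = 88200 Hz
Practical rate = 4 * fs_min = 4 * 88200 = 352800 Hz

fs_min = 88200 Hz, fs_practical = 352800 Hz


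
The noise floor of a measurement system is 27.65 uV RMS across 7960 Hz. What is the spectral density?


Noise spectral density = Vrms / sqrt(BW).
NSD = 27.65 / sqrt(7960)
NSD = 27.65 / 89.2188
NSD = 0.3099 uV/sqrt(Hz)

0.3099 uV/sqrt(Hz)


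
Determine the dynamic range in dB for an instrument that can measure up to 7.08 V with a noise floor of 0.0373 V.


Dynamic range = 20 * log10(Vmax / Vnoise).
DR = 20 * log10(7.08 / 0.0373)
DR = 20 * log10(189.81)
DR = 45.57 dB

45.57 dB


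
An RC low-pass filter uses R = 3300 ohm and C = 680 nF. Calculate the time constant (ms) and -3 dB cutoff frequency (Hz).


Time constant: tau = R * C.
tau = 3300 * 6.80e-07 = 0.002244 s
tau = 2.244 ms
Cutoff frequency: fc = 1 / (2*pi*R*C).
fc = 1 / (2*pi*0.002244) = 70.92 Hz

tau = 2.244 ms, fc = 70.92 Hz


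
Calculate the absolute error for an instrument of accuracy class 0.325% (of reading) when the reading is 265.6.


Absolute error = (accuracy% / 100) * reading.
Error = (0.325 / 100) * 265.6
Error = 0.00325 * 265.6
Error = 0.8632

0.8632


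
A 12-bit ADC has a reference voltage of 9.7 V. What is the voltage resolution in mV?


The resolution (LSB) of an ADC is Vref / 2^n.
LSB = 9.7 / 2^12
LSB = 9.7 / 4096
LSB = 0.00236816 V = 2.36816406 mV

2.36816406 mV


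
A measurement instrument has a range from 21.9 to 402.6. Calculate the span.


Span = upper range - lower range.
Span = 402.6 - (21.9)
Span = 380.7

380.7


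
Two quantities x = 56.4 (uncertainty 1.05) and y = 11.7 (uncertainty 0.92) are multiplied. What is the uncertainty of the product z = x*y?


For a product z = x*y, the relative uncertainty is:
uz/z = sqrt((ux/x)^2 + (uy/y)^2)
Relative uncertainties: ux/x = 1.05/56.4 = 0.018617
uy/y = 0.92/11.7 = 0.078632
z = 56.4 * 11.7 = 659.9
uz = 659.9 * sqrt(0.018617^2 + 0.078632^2) = 53.322

53.322


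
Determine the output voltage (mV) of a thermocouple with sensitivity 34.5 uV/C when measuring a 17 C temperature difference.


The thermocouple output V = sensitivity * dT.
V = 34.5 uV/C * 17 C
V = 586.5 uV
V = 0.587 mV

0.587 mV


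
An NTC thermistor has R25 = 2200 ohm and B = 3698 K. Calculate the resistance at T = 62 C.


NTC thermistor equation: Rt = R25 * exp(B * (1/T - 1/T25)).
T in Kelvin: 335.15 K, T25 = 298.15 K
1/T - 1/T25 = 1/335.15 - 1/298.15 = -0.00037028
B * (1/T - 1/T25) = 3698 * -0.00037028 = -1.3693
Rt = 2200 * exp(-1.3693) = 559.4 ohm

559.4 ohm


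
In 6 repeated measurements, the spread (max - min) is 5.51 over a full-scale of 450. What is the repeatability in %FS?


Repeatability = (spread / full scale) * 100%.
R = (5.51 / 450) * 100
R = 1.224 %FS

1.224 %FS


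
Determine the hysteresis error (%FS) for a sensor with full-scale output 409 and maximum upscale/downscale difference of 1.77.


Hysteresis = (max difference / full scale) * 100%.
H = (1.77 / 409) * 100
H = 0.433 %FS

0.433 %FS


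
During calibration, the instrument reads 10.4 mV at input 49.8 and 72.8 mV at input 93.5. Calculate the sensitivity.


Sensitivity = (y2 - y1) / (x2 - x1).
S = (72.8 - 10.4) / (93.5 - 49.8)
S = 62.4 / 43.7
S = 1.4279 mV/unit

1.4279 mV/unit


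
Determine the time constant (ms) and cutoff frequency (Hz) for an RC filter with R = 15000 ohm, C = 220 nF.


Time constant: tau = R * C.
tau = 15000 * 2.20e-07 = 0.0033 s
tau = 3.3 ms
Cutoff frequency: fc = 1 / (2*pi*R*C).
fc = 1 / (2*pi*0.0033) = 48.23 Hz

tau = 3.3 ms, fc = 48.23 Hz


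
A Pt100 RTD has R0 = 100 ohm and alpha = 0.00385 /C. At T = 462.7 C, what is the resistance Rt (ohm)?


The RTD equation: Rt = R0 * (1 + alpha * T).
Rt = 100 * (1 + 0.00385 * 462.7)
Rt = 100 * (1 + 1.781395)
Rt = 100 * 2.781395
Rt = 278.139 ohm

278.139 ohm


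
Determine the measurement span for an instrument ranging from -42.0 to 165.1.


Span = upper range - lower range.
Span = 165.1 - (-42.0)
Span = 207.1

207.1


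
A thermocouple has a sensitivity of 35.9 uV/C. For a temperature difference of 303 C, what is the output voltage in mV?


The thermocouple output V = sensitivity * dT.
V = 35.9 uV/C * 303 C
V = 10877.7 uV
V = 10.878 mV

10.878 mV


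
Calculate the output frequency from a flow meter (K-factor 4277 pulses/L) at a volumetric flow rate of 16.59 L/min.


Frequency = K * Q / 60 (converting L/min to L/s).
f = 4277 * 16.59 / 60
f = 70955.43 / 60
f = 1182.59 Hz

1182.59 Hz


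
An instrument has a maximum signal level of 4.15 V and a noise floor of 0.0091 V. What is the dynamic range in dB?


Dynamic range = 20 * log10(Vmax / Vnoise).
DR = 20 * log10(4.15 / 0.0091)
DR = 20 * log10(456.04)
DR = 53.18 dB

53.18 dB


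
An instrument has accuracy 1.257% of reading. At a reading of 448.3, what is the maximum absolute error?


Absolute error = (accuracy% / 100) * reading.
Error = (1.257 / 100) * 448.3
Error = 0.01257 * 448.3
Error = 5.6351

5.6351


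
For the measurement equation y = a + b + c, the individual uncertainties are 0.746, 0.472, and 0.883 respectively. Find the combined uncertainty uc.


For a sum of independent quantities, uc = sqrt(u1^2 + u2^2 + u3^2).
uc = sqrt(0.746^2 + 0.472^2 + 0.883^2)
uc = sqrt(0.556516 + 0.222784 + 0.779689)
uc = 1.2486

1.2486


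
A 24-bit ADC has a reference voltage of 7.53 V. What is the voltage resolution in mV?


The resolution (LSB) of an ADC is Vref / 2^n.
LSB = 7.53 / 2^24
LSB = 7.53 / 16777216
LSB = 4.5e-07 V = 0.00044882 mV

0.00044882 mV


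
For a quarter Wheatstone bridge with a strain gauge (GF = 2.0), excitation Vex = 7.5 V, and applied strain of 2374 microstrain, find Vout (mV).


Quarter bridge output: Vout = (GF * epsilon * Vex) / 4.
Vout = (2.0 * 2374e-6 * 7.5) / 4
Vout = 0.03561 / 4 V
Vout = 0.0089025 V = 8.9025 mV

8.9025 mV


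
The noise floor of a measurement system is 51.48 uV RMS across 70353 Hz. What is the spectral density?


Noise spectral density = Vrms / sqrt(BW).
NSD = 51.48 / sqrt(70353)
NSD = 51.48 / 265.2414
NSD = 0.1941 uV/sqrt(Hz)

0.1941 uV/sqrt(Hz)


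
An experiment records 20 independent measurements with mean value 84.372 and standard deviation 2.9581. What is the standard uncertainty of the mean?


The standard uncertainty for Type A evaluation is u = s / sqrt(n).
u = 2.9581 / sqrt(20)
u = 2.9581 / 4.4721
u = 0.6615

0.6615


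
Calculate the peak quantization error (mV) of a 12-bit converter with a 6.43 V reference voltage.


The maximum quantization error is +/- LSB/2.
LSB = Vref / 2^n = 6.43 / 4096 = 0.00156982 V
Max error = LSB / 2 = 0.00156982 / 2 = 0.00078491 V
Max error = 0.7849 mV

0.7849 mV


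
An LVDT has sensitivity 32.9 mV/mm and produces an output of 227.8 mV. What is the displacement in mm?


Displacement = Vout / sensitivity.
d = 227.8 / 32.9
d = 6.924 mm

6.924 mm


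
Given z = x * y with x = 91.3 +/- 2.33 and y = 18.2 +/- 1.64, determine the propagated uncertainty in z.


For a product z = x*y, the relative uncertainty is:
uz/z = sqrt((ux/x)^2 + (uy/y)^2)
Relative uncertainties: ux/x = 2.33/91.3 = 0.02552
uy/y = 1.64/18.2 = 0.09011
z = 91.3 * 18.2 = 1661.7
uz = 1661.7 * sqrt(0.02552^2 + 0.09011^2) = 155.621

155.621


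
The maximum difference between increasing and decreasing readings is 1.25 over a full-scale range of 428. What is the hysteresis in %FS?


Hysteresis = (max difference / full scale) * 100%.
H = (1.25 / 428) * 100
H = 0.292 %FS

0.292 %FS


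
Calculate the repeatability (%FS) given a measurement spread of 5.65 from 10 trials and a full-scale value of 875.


Repeatability = (spread / full scale) * 100%.
R = (5.65 / 875) * 100
R = 0.646 %FS

0.646 %FS


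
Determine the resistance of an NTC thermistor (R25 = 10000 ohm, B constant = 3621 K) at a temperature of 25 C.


NTC thermistor equation: Rt = R25 * exp(B * (1/T - 1/T25)).
T in Kelvin: 298.15 K, T25 = 298.15 K
1/T - 1/T25 = 1/298.15 - 1/298.15 = 0.0
B * (1/T - 1/T25) = 3621 * 0.0 = 0.0
Rt = 10000 * exp(0.0) = 10000.0 ohm

10000.0 ohm


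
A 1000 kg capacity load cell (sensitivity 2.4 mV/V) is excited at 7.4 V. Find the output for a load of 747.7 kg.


Vout = rated_output * Vex * (load / capacity).
Vout = 2.4 * 7.4 * (747.7 / 1000)
Vout = 2.4 * 7.4 * 0.7477
Vout = 13.279 mV

13.279 mV


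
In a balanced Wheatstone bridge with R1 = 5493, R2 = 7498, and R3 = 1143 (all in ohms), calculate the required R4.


At balance: R1*R4 = R2*R3, so R4 = R2*R3/R1.
R4 = 7498 * 1143 / 5493
R4 = 8570214 / 5493
R4 = 1560.21 ohm

1560.21 ohm


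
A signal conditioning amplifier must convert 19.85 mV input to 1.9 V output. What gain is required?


Gain = Vout / Vin (converting to same units).
G = 1.9 V / 19.85 mV
G = 1900.0 mV / 19.85 mV
G = 95.72

95.72


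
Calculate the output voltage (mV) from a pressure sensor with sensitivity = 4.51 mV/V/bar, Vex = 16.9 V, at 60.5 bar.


Output = sensitivity * Vex * P.
Vout = 4.51 * 16.9 * 60.5
Vout = 76.219 * 60.5
Vout = 4611.25 mV

4611.25 mV


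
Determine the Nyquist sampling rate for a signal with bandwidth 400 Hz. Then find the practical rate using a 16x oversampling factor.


By Nyquist theorem, fs_min = 2 * fmax.
fs_min = 2 * 400 = 800 Hz
Practical rate = 16 * fs_min = 16 * 800 = 12800 Hz

fs_min = 800 Hz, fs_practical = 12800 Hz


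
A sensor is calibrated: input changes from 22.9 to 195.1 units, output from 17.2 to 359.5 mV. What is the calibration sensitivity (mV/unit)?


Sensitivity = (y2 - y1) / (x2 - x1).
S = (359.5 - 17.2) / (195.1 - 22.9)
S = 342.3 / 172.2
S = 1.9878 mV/unit

1.9878 mV/unit


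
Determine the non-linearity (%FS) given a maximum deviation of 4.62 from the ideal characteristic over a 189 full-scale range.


Linearity error = (max deviation / full scale) * 100%.
Linearity = (4.62 / 189) * 100
Linearity = 2.444 %FS

2.444 %FS


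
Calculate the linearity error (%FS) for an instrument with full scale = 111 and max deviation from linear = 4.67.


Linearity error = (max deviation / full scale) * 100%.
Linearity = (4.67 / 111) * 100
Linearity = 4.207 %FS

4.207 %FS


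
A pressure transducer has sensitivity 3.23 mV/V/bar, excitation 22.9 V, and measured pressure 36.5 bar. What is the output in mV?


Output = sensitivity * Vex * P.
Vout = 3.23 * 22.9 * 36.5
Vout = 73.967 * 36.5
Vout = 2699.8 mV

2699.8 mV


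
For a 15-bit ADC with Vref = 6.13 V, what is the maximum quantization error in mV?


The maximum quantization error is +/- LSB/2.
LSB = Vref / 2^n = 6.13 / 32768 = 0.00018707 V
Max error = LSB / 2 = 0.00018707 / 2 = 9.354e-05 V
Max error = 0.0935 mV

0.0935 mV
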